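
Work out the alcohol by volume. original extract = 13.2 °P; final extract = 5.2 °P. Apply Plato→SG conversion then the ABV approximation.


SG = 259/(259 − P);  ABV = (OG − FG)·131.25
OG = 259/(259 − 13.2) = 1.0537
FG = 259/(259 − 5.2) = 1.0205
ABV = (1.0537 − 1.0205)·131.25

4.3593 % ABV


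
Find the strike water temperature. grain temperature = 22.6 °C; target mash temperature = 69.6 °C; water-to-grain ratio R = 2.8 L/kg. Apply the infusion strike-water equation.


T_strike = (0.41/R)·(T_mash − T_grain) + T_mash
T_strike = (0.41/2.8)·(69.6 − 22.6) + 69.6

76.4821 °C


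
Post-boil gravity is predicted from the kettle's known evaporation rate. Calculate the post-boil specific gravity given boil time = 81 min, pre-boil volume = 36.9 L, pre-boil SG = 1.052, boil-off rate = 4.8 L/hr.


V_post = V_pre − rate·(t/60);  SG_post = 1 + (SG_pre−1)·V_pre/V_post
V_post = 36.9 − 4.8·(81/60) = 30.4200
SG_post = 1 + (1.052 − 1)·36.9/30.4200

1.0631


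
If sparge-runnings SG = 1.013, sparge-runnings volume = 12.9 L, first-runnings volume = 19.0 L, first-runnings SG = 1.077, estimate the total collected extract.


total = Σ (SG_i − 1)·1000·V_i
first = (1.077 − 1)·1000·19.0 = 1463.0000
sparge = (1.013 − 1)·1000·12.9 = 167.7000
total = 1463.0000 + 167.7000

1630.7000 gravity·L


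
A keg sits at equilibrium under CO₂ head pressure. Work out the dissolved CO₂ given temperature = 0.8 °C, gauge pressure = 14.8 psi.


vols = (P + 14.695)·(0.01821 + 0.09011·e^(−0.04·T))
vols = (14.8 + 14.695)·(0.01821 + 0.09011·e^(−0.04·0.8))

3.1112 volumes


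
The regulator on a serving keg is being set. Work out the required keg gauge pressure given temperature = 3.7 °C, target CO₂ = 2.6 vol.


psi = vols/(0.01821 + 0.09011·e^(−0.04·T)) − 14.695
psi = 2.6/(0.01821 + 0.09011·e^(−0.04·3.7)) − 14.695

12.4099 psi


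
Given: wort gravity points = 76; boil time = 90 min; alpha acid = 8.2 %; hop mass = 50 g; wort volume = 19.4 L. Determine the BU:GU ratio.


U = 1.65·0.000125^(GP/1000)·(1−e^(−0.04t))/4.15;  IBU = (α/100)·m·U·1000/V;  BU:GU = IBU/GP
U = 1.65·0.000125^(76/1000)·(1−e^(−0.04·90))/4.15 = 0.1953
IBU = (8.2/100)·50·0.1953·1000/19.4 = 41.2811
BU:GU = 41.2811/76

0.5432


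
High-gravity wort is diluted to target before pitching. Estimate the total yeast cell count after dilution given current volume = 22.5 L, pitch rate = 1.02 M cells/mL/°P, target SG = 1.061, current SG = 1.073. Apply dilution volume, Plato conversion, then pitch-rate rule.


V_w = V·((SG_c−1)/(SG_t−1)−1);  °P = 259 − 259/SG_t;  cells = rate·(V+V_w)·°P
V_w = 22.5·((1.073−1)/(1.061−1)−1) = 4.4262
V_final = 22.5 + 4.4262 = 26.9262
°P = 259 − 259/1.061 = 14.8907
cells = 1.02·26.9262·14.8907

408.9686 billion cells


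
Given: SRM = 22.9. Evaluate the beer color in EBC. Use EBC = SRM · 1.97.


EBC = 22.9 · 1.97

45.1130 EBC


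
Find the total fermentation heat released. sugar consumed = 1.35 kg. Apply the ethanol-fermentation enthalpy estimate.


Q = m_sugar · 590 kJ/kg
Q = 1.35 · 590

796.5000 kJ


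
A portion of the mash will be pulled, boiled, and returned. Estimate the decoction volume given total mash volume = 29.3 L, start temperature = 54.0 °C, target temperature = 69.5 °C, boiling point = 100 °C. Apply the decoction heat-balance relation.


V_dec = V_total·(T_target − T_start)/(T_boil − T_start)
V_dec = 29.3·(69.5 − 54.0)/(100 − 54.0)

9.8728 L


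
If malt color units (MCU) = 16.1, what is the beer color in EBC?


SRM = 1.4922·MCU^0.6859;  EBC = SRM·1.97
SRM = 1.4922·16.1^0.6859 = 10.0367
EBC = 10.0367·1.97

19.7722 EBC


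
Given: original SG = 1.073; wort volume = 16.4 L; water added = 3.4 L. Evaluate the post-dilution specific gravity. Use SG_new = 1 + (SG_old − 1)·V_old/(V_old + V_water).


pts = (1.073 − 1)·1000·16.4/(16.4 + 3.4) = 60.4646
SG_new = 1 + 60.4646/1000

1.0605


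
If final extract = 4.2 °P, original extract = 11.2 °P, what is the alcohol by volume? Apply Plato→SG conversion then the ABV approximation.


SG = 259/(259 − P);  ABV = (OG − FG)·131.25
OG = 259/(259 − 11.2) = 1.0452
FG = 259/(259 − 4.2) = 1.0165
ABV = (1.0452 − 1.0165)·131.25

3.7687 % ABV


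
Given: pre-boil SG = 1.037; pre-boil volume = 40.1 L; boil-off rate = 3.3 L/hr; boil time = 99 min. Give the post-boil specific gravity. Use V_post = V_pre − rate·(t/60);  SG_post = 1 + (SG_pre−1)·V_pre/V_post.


V_post = 40.1 − 3.3·(99/60) = 34.6550
SG_post = 1 + (1.037 − 1)·40.1/34.6550

1.0428


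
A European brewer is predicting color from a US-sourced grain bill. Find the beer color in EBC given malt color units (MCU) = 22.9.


SRM = 1.4922·MCU^0.6859;  EBC = SRM·1.97
SRM = 1.4922·22.9^0.6859 = 12.7802
EBC = 12.7802·1.97

25.1770 EBC


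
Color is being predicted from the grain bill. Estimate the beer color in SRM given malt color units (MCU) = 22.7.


SRM = 1.4922 · MCU^0.6859
SRM = 1.4922 · 22.7^0.6859

12.7036 SRM


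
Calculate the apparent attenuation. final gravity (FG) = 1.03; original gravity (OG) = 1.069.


AA = (OG − FG)/(OG − 1) · 100
AA = (1.069 − 1.03)/(1.069 − 1) · 100

56.5217 %


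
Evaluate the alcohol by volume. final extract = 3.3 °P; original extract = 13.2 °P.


SG = 259/(259 − P);  ABV = (OG − FG)·131.25
OG = 259/(259 − 13.2) = 1.0537
FG = 259/(259 − 3.3) = 1.0129
ABV = (1.0537 − 1.0129)·131.25

5.3545 % ABV


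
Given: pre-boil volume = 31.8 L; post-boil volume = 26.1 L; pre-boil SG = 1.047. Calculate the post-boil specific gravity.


SG_post = 1 + (SG_pre − 1)·V_pre/V_post
pts_pre = (1.047 − 1)·1000 = 47.0000
pts_post = 47.0000·31.8/26.1 = 57.2644
SG_post = 1 + 57.2644/1000

1.0573


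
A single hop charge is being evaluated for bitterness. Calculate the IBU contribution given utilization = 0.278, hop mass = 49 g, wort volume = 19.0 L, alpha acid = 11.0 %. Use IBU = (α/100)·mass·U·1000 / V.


IBU = (11.0/100)·49·0.278·1000 / 19.0

78.8642 IBU


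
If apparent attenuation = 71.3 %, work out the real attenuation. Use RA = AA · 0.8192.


RA = 71.3 · 0.8192

58.4090 %


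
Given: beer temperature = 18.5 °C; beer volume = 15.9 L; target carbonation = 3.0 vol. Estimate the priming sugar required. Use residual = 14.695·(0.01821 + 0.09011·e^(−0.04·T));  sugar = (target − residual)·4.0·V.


residual = 14.695·(0.01821 + 0.09011·e^(−0.04·18.5)) = 0.8994
sugar = (3.0 − 0.8994)·4.0·15.9

133.5998 g


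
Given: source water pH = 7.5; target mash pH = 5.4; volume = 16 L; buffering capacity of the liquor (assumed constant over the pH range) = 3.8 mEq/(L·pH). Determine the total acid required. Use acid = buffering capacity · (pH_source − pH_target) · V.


acid = 3.8 · (7.5 − 5.4) · 16

127.6800 mEq


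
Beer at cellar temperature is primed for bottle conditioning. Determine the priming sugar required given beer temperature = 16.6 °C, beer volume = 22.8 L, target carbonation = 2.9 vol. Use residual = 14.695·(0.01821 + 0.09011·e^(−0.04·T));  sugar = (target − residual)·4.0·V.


residual = 14.695·(0.01821 + 0.09011·e^(−0.04·16.6)) = 0.9493
sugar = (2.9 − 0.9493)·4.0·22.8

177.9074 g


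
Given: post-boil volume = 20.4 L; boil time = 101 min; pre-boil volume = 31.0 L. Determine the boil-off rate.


rate = (V_pre − V_post) / (t_min/60)
rate = (31.0 − 20.4) / (101/60)

6.2970 L/hr


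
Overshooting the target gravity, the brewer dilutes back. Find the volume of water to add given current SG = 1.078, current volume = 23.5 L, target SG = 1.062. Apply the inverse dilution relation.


V_water = V·((SG_curr − 1)/(SG_target − 1) − 1)
V_water = 23.5·((1.078 − 1)/(1.062 − 1) − 1)

6.0645 L


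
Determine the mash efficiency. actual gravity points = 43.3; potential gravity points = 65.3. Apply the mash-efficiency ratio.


efficiency = actual / potential × 100
efficiency = 43.3 / 65.3 × 100

66.3093 %


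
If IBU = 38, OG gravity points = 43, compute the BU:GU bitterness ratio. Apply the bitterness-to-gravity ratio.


BU:GU = IBU / OG_points
BU:GU = 38 / 43

0.8837


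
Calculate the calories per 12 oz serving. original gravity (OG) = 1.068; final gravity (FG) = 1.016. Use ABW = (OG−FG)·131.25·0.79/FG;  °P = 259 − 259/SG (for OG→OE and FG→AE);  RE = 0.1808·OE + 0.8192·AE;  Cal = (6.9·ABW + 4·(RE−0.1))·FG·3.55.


ABW = (1.068 − 1.016)·131.25·0.79/1.016 = 5.3068
OE = 259 − 259/1.068 = 16.4906 °P
AE = 259 − 259/1.016 = 4.0787 °P
RE = 0.1808·16.4906 + 0.8192·4.0787 = 6.3228 °P
Cal = (6.9·5.3068 + 4·(6.3228−0.1))·1.016·3.55

221.8487 kcal


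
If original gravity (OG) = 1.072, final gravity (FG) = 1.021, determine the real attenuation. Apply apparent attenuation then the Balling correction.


AA = (OG−FG)/(OG−1)·100;  RA = AA·0.8192
AA = (1.072 − 1.021)/(1.072 − 1)·100 = 70.8333
RA = 70.8333·0.8192

58.0267 %


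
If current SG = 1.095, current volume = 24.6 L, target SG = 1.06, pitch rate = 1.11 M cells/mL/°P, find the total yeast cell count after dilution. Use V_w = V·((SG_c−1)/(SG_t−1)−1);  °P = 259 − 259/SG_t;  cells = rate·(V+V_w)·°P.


V_w = 24.6·((1.095−1)/(1.06−1)−1) = 14.3500
V_final = 24.6 + 14.3500 = 38.9500
°P = 259 − 259/1.06 = 14.6604
cells = 1.11·38.9500·14.6604

633.8341 billion cells


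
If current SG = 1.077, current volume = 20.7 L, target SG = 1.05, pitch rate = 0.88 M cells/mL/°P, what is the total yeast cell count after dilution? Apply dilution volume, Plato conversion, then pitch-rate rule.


V_w = V·((SG_c−1)/(SG_t−1)−1);  °P = 259 − 259/SG_t;  cells = rate·(V+V_w)·°P
V_w = 20.7·((1.077−1)/(1.05−1)−1) = 11.1780
V_final = 20.7 + 11.1780 = 31.8780
°P = 259 − 259/1.05 = 12.3333
cells = 0.88·31.8780·12.3333

345.9826 billion cells


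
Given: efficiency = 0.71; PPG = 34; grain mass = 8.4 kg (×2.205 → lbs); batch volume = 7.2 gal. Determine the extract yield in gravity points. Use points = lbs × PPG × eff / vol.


lbs = 8.4 × 2.205 = 18.5220
points = 18.5220 × 34 × 0.71 / 7.2

62.1001 points


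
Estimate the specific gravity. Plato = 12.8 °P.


SG = 259/(259 − P)
SG = 259/(259 − 12.8)

1.0520


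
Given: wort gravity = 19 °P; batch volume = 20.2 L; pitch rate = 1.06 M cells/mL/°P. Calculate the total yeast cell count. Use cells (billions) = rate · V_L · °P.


cells = 1.06 · 20.2 · 19

406.8280 billion cells


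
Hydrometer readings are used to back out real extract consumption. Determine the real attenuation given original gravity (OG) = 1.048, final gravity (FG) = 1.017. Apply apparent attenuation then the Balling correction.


AA = (OG−FG)/(OG−1)·100;  RA = AA·0.8192
AA = (1.048 − 1.017)/(1.048 − 1)·100 = 64.5833
RA = 64.5833·0.8192

52.9067 %


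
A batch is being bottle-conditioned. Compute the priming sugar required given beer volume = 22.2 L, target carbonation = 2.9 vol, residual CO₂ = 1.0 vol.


sugar = (target − residual)·4.0·V
sugar = (2.9 − 1.0)·4.0·22.2

168.7200 g


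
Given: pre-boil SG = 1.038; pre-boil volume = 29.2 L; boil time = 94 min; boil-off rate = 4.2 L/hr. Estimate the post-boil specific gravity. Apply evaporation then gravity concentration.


V_post = V_pre − rate·(t/60);  SG_post = 1 + (SG_pre−1)·V_pre/V_post
V_post = 29.2 − 4.2·(94/60) = 22.6200
SG_post = 1 + (1.038 − 1)·29.2/22.6200

1.0491


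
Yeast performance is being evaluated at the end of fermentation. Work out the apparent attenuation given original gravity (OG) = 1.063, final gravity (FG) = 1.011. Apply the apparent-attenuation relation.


AA = (OG − FG)/(OG − 1) · 100
AA = (1.063 − 1.011)/(1.063 − 1) · 100

82.5397 %


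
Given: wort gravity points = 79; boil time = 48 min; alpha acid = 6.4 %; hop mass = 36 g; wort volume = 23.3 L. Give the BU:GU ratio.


U = 1.65·0.000125^(GP/1000)·(1−e^(−0.04t))/4.15;  IBU = (α/100)·m·U·1000/V;  BU:GU = IBU/GP
U = 1.65·0.000125^(79/1000)·(1−e^(−0.04·48))/4.15 = 0.1668
IBU = (6.4/100)·36·0.1668·1000/23.3 = 16.4956
BU:GU = 16.4956/79

0.2088


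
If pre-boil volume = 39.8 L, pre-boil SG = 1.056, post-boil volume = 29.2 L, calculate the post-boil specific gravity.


SG_post = 1 + (SG_pre − 1)·V_pre/V_post
pts_pre = (1.056 − 1)·1000 = 56.0000
pts_post = 56.0000·39.8/29.2 = 76.3288
SG_post = 1 + 76.3288/1000

1.0763


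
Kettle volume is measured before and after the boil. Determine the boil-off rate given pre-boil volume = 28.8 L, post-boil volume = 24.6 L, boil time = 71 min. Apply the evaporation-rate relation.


rate = (V_pre − V_post) / (t_min/60)
rate = (28.8 − 24.6) / (71/60)

3.5493 L/hr


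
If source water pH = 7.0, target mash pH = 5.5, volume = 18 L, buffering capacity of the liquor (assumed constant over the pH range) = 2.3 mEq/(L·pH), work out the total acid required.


acid = buffering capacity · (pH_source − pH_target) · V
acid = 2.3 · (7.0 − 5.5) · 18

62.1000 mEq


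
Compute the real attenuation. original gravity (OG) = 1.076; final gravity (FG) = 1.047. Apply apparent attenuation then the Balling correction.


AA = (OG−FG)/(OG−1)·100;  RA = AA·0.8192
AA = (1.076 − 1.047)/(1.076 − 1)·100 = 38.1579
RA = 38.1579·0.8192

31.2589 %


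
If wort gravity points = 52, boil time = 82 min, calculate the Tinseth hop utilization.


U = 1.65·0.000125^(GP/1000) · (1 − e^(−0.04·t))/4.15
bigness = 1.65·0.000125^(52/1000) = 1.0340
boil_factor = (1 − e^(−0.04·82))/4.15 = 0.2319
U = 1.0340 · 0.2319

0.2398


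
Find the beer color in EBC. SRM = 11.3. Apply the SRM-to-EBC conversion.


EBC = SRM · 1.97
EBC = 11.3 · 1.97

22.2610 EBC


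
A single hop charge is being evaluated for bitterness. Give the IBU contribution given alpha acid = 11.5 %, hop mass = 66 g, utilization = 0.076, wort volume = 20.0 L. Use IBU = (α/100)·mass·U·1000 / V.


IBU = (11.5/100)·66·0.076·1000 / 20.0

28.8420 IBU


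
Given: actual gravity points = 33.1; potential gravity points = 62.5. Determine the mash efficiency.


efficiency = actual / potential × 100
efficiency = 33.1 / 62.5 × 100

52.9600 %


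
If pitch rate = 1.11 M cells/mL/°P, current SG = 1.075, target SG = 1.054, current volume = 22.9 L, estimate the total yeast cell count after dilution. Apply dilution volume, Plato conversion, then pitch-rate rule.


V_w = V·((SG_c−1)/(SG_t−1)−1);  °P = 259 − 259/SG_t;  cells = rate·(V+V_w)·°P
V_w = 22.9·((1.075−1)/(1.054−1)−1) = 8.9056
V_final = 22.9 + 8.9056 = 31.8056
°P = 259 − 259/1.054 = 13.2694
cells = 1.11·31.8056·13.2694

468.4669 billion cells


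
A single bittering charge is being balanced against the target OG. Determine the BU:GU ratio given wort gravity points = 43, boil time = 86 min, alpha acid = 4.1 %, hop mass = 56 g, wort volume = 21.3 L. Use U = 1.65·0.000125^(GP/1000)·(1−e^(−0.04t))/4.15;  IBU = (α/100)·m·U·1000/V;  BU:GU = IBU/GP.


U = 1.65·0.000125^(43/1000)·(1−e^(−0.04·86))/4.15 = 0.2615
IBU = (4.1/100)·56·0.2615·1000/21.3 = 28.1865
BU:GU = 28.1865/43

0.6555


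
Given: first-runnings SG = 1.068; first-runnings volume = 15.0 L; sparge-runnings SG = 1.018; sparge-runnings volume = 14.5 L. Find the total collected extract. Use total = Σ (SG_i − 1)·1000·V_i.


first = (1.068 − 1)·1000·15.0 = 1020.0000
sparge = (1.018 − 1)·1000·14.5 = 261.0000
total = 1020.0000 + 261.0000

1281.0000 gravity·L


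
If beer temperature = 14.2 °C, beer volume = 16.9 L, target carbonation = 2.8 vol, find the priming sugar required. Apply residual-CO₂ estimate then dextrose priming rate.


residual = 14.695·(0.01821 + 0.09011·e^(−0.04·T));  sugar = (target − residual)·4.0·V
residual = 14.695·(0.01821 + 0.09011·e^(−0.04·14.2)) = 1.0179
sugar = (2.8 − 1.0179)·4.0·16.9

120.4669 g


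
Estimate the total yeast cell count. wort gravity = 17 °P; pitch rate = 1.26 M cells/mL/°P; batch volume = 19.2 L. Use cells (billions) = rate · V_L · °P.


cells = 1.26 · 19.2 · 17

411.2640 billion cells


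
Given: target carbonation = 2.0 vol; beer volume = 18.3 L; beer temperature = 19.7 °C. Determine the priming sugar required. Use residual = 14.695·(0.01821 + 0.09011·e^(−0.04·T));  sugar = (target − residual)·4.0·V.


residual = 14.695·(0.01821 + 0.09011·e^(−0.04·19.7)) = 0.8698
sugar = (2.0 − 0.8698)·4.0·18.3

82.7332 g


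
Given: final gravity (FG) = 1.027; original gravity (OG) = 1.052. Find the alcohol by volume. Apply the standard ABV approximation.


ABV = (OG − FG) · 131.25
ABV = (1.052 − 1.027) · 131.25

3.2813 % ABV


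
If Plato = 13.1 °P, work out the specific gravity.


SG = 259/(259 − P)
SG = 259/(259 − 13.1)

1.0533


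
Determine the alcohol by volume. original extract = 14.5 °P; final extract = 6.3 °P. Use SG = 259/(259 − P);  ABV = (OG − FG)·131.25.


OG = 259/(259 − 14.5) = 1.0593
FG = 259/(259 − 6.3) = 1.0249
ABV = (1.0593 − 1.0249)·131.25

4.5116 % ABV


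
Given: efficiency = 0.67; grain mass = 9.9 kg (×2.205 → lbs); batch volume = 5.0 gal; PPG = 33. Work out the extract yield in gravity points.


points = lbs × PPG × eff / vol
lbs = 9.9 × 2.205 = 21.8295
points = 21.8295 × 33 × 0.67 / 5.0

96.5300 points


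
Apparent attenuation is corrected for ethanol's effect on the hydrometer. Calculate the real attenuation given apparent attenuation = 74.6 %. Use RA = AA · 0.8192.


RA = 74.6 · 0.8192

61.1123 %


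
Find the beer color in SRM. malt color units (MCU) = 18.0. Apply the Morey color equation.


SRM = 1.4922 · MCU^0.6859
SRM = 1.4922 · 18.0^0.6859

10.8347 SRM


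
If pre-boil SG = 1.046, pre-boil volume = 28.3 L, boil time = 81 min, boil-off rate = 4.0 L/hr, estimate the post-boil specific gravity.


V_post = V_pre − rate·(t/60);  SG_post = 1 + (SG_pre−1)·V_pre/V_post
V_post = 28.3 − 4.0·(81/60) = 22.9000
SG_post = 1 + (1.046 − 1)·28.3/22.9000

1.0568


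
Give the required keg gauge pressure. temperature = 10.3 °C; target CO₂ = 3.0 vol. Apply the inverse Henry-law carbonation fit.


psi = vols/(0.01821 + 0.09011·e^(−0.04·T)) − 14.695
psi = 3.0/(0.01821 + 0.09011·e^(−0.04·10.3)) − 14.695

23.8198 psi


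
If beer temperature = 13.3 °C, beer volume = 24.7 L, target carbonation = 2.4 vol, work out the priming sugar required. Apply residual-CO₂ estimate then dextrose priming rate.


residual = 14.695·(0.01821 + 0.09011·e^(−0.04·T));  sugar = (target − residual)·4.0·V
residual = 14.695·(0.01821 + 0.09011·e^(−0.04·13.3)) = 1.0454
sugar = (2.4 − 1.0454)·4.0·24.7

133.8296 g


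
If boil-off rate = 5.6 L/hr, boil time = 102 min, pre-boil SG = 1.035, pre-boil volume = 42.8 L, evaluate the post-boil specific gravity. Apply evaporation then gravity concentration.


V_post = V_pre − rate·(t/60);  SG_post = 1 + (SG_pre−1)·V_pre/V_post
V_post = 42.8 − 5.6·(102/60) = 33.2800
SG_post = 1 + (1.035 − 1)·42.8/33.2800

1.0450


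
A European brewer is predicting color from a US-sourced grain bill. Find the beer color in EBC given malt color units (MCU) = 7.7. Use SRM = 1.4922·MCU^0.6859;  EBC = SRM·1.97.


SRM = 1.4922·7.7^0.6859 = 6.0516
EBC = 6.0516·1.97

11.9217 EBC


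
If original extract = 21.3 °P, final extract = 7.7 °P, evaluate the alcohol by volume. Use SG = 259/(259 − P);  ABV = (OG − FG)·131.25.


OG = 259/(259 − 21.3) = 1.0896
FG = 259/(259 − 7.7) = 1.0306
ABV = (1.0896 − 1.0306)·131.25

7.7396 % ABV


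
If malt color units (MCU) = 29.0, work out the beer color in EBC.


SRM = 1.4922·MCU^0.6859;  EBC = SRM·1.97
SRM = 1.4922·29.0^0.6859 = 15.0275
EBC = 15.0275·1.97

29.6041 EBC


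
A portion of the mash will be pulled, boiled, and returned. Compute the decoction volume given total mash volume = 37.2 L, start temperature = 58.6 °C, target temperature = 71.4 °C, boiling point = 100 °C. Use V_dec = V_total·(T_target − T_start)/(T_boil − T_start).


V_dec = 37.2·(71.4 − 58.6)/(100 − 58.6)

11.5014 L


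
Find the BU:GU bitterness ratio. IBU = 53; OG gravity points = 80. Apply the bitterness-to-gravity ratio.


BU:GU = IBU / OG_points
BU:GU = 53 / 80

0.6625


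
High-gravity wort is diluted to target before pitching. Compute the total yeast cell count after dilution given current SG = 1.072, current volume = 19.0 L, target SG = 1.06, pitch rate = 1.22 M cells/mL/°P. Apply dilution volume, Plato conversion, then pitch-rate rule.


V_w = V·((SG_c−1)/(SG_t−1)−1);  °P = 259 − 259/SG_t;  cells = rate·(V+V_w)·°P
V_w = 19.0·((1.072−1)/(1.06−1)−1) = 3.8000
V_final = 19.0 + 3.8000 = 22.8000
°P = 259 − 259/1.06 = 14.6604
cells = 1.22·22.8000·14.6604

407.7931 billion cells


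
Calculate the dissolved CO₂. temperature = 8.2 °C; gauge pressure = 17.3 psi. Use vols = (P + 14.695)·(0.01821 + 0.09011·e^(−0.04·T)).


vols = (17.3 + 14.695)·(0.01821 + 0.09011·e^(−0.04·8.2))

2.6595 volumes


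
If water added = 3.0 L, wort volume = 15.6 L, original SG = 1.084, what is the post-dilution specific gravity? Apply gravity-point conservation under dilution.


SG_new = 1 + (SG_old − 1)·V_old/(V_old + V_water)
pts = (1.084 − 1)·1000·15.6/(15.6 + 3.0) = 70.4516
SG_new = 1 + 70.4516/1000

1.0705


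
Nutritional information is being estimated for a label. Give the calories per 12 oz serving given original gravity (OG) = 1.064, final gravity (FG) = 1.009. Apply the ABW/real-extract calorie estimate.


ABW = (OG−FG)·131.25·0.79/FG;  °P = 259 − 259/SG (for OG→OE and FG→AE);  RE = 0.1808·OE + 0.8192·AE;  Cal = (6.9·ABW + 4·(RE−0.1))·FG·3.55
ABW = (1.064 − 1.009)·131.25·0.79/1.009 = 5.6519
OE = 259 − 259/1.064 = 15.5789 °P
AE = 259 − 259/1.009 = 2.3102 °P
RE = 0.1808·15.5789 + 0.8192·2.3102 = 4.7092 °P
Cal = (6.9·5.6519 + 4·(4.7092−0.1))·1.009·3.55

205.7300 kcal


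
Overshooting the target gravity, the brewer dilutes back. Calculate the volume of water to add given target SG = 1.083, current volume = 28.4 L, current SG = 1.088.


V_water = V·((SG_curr − 1)/(SG_target − 1) − 1)
V_water = 28.4·((1.088 − 1)/(1.083 − 1) − 1)

1.7108 L


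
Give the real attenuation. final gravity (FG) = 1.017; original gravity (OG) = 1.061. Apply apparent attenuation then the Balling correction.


AA = (OG−FG)/(OG−1)·100;  RA = AA·0.8192
AA = (1.061 − 1.017)/(1.061 − 1)·100 = 72.1311
RA = 72.1311·0.8192

59.0898 %


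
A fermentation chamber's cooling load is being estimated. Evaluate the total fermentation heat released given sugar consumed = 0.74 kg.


Q = m_sugar · 590 kJ/kg
Q = 0.74 · 590

436.6000 kJ


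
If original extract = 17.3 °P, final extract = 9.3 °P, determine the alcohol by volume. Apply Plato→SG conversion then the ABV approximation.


SG = 259/(259 − P);  ABV = (OG − FG)·131.25
OG = 259/(259 − 17.3) = 1.0716
FG = 259/(259 − 9.3) = 1.0372
ABV = (1.0716 − 1.0372)·131.25

4.5060 % ABV


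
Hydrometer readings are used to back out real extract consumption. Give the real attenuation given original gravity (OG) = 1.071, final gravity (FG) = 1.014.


AA = (OG−FG)/(OG−1)·100;  RA = AA·0.8192
AA = (1.071 − 1.014)/(1.071 − 1)·100 = 80.2817
RA = 80.2817·0.8192

65.7668 %


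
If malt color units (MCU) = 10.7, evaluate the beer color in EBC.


SRM = 1.4922·MCU^0.6859;  EBC = SRM·1.97
SRM = 1.4922·10.7^0.6859 = 7.5837
EBC = 7.5837·1.97

14.9399 EBC


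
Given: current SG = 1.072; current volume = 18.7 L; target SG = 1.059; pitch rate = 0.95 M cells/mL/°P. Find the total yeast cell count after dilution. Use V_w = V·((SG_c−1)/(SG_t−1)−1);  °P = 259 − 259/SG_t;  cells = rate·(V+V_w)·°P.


V_w = 18.7·((1.072−1)/(1.059−1)−1) = 4.1203
V_final = 18.7 + 4.1203 = 22.8203
°P = 259 − 259/1.059 = 14.4297
cells = 0.95·22.8203·14.4297

312.8250 billion cells


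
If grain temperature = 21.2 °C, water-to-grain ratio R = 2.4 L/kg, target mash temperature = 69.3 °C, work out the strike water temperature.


T_strike = (0.41/R)·(T_mash − T_grain) + T_mash
T_strike = (0.41/2.4)·(69.3 − 21.2) + 69.3

77.5171 °C


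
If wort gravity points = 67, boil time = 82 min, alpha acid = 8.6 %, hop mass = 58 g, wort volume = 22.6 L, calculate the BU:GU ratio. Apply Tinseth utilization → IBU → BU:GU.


U = 1.65·0.000125^(GP/1000)·(1−e^(−0.04t))/4.15;  IBU = (α/100)·m·U·1000/V;  BU:GU = IBU/GP
U = 1.65·0.000125^(67/1000)·(1−e^(−0.04·82))/4.15 = 0.2095
IBU = (8.6/100)·58·0.2095·1000/22.6 = 46.2477
BU:GU = 46.2477/67

0.6903


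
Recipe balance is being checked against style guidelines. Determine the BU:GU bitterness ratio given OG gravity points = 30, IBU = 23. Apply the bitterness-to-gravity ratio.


BU:GU = IBU / OG_points
BU:GU = 23 / 30

0.7667


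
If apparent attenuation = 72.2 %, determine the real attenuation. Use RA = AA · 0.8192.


RA = 72.2 · 0.8192

59.1462 %


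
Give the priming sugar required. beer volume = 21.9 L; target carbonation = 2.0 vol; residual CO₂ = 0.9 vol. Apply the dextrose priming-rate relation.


sugar = (target − residual)·4.0·V
sugar = (2.0 − 0.9)·4.0·21.9

96.3600 g


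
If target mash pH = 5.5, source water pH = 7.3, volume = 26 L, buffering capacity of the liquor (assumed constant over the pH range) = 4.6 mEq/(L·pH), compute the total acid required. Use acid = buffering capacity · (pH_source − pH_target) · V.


acid = 4.6 · (7.3 − 5.5) · 26

215.2800 mEq


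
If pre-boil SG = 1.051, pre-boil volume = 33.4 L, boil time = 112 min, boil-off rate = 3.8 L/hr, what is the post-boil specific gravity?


V_post = V_pre − rate·(t/60);  SG_post = 1 + (SG_pre−1)·V_pre/V_post
V_post = 33.4 − 3.8·(112/60) = 26.3067
SG_post = 1 + (1.051 − 1)·33.4/26.3067

1.0648


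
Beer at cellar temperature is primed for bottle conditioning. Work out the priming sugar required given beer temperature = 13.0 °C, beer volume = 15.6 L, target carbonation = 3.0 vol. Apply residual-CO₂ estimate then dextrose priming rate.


residual = 14.695·(0.01821 + 0.09011·e^(−0.04·T));  sugar = (target − residual)·4.0·V
residual = 14.695·(0.01821 + 0.09011·e^(−0.04·13.0)) = 1.0548
sugar = (3.0 − 1.0548)·4.0·15.6

121.3780 g


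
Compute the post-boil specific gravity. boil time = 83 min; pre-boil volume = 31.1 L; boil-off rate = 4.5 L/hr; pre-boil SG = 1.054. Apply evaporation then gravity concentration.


V_post = V_pre − rate·(t/60);  SG_post = 1 + (SG_pre−1)·V_pre/V_post
V_post = 31.1 − 4.5·(83/60) = 24.8750
SG_post = 1 + (1.054 − 1)·31.1/24.8750

1.0675


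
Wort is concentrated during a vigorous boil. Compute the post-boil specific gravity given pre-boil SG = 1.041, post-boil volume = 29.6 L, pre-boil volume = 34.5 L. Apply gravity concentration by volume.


SG_post = 1 + (SG_pre − 1)·V_pre/V_post
pts_pre = (1.041 − 1)·1000 = 41.0000
pts_post = 41.0000·34.5/29.6 = 47.7872
SG_post = 1 + 47.7872/1000

1.0478


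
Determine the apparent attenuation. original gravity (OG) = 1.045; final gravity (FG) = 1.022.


AA = (OG − FG)/(OG − 1) · 100
AA = (1.045 − 1.022)/(1.045 − 1) · 100

51.1111 %


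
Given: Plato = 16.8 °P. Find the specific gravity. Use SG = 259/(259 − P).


SG = 259/(259 − 16.8)

1.0694


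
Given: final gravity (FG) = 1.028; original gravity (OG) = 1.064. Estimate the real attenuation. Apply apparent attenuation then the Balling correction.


AA = (OG−FG)/(OG−1)·100;  RA = AA·0.8192
AA = (1.064 − 1.028)/(1.064 − 1)·100 = 56.2500
RA = 56.2500·0.8192

46.0800 %


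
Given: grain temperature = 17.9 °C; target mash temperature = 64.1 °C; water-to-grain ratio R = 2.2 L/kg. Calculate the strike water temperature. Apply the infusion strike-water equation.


T_strike = (0.41/R)·(T_mash − T_grain) + T_mash
T_strike = (0.41/2.2)·(64.1 − 17.9) + 64.1

72.7100 °C


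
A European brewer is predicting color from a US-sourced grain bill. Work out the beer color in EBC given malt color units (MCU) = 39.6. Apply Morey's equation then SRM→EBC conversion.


SRM = 1.4922·MCU^0.6859;  EBC = SRM·1.97
SRM = 1.4922·39.6^0.6859 = 18.6074
EBC = 18.6074·1.97

36.6566 EBC


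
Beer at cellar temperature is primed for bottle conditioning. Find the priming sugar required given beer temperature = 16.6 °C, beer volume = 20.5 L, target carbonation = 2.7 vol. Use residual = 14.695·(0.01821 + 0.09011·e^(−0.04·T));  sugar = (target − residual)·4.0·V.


residual = 14.695·(0.01821 + 0.09011·e^(−0.04·16.6)) = 0.9493
sugar = (2.7 − 0.9493)·4.0·20.5

143.5606 g


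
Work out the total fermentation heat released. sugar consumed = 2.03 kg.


Q = m_sugar · 590 kJ/kg
Q = 2.03 · 590

1197.7000 kJ


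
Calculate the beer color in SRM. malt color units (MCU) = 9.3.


SRM = 1.4922 · MCU^0.6859
SRM = 1.4922 · 9.3^0.6859

6.8883 SRM


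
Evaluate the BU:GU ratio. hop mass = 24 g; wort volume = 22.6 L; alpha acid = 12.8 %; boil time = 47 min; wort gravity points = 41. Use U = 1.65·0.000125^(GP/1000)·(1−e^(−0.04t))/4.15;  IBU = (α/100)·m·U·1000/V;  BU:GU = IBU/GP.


U = 1.65·0.000125^(41/1000)·(1−e^(−0.04·47))/4.15 = 0.2331
IBU = (12.8/100)·24·0.2331·1000/22.6 = 31.6822
BU:GU = 31.6822/41

0.7727


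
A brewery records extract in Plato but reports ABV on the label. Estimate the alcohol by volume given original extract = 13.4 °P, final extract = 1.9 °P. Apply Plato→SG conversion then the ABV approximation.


SG = 259/(259 − P);  ABV = (OG − FG)·131.25
OG = 259/(259 − 13.4) = 1.0546
FG = 259/(259 − 1.9) = 1.0074
ABV = (1.0546 − 1.0074)·131.25

6.1911 % ABV


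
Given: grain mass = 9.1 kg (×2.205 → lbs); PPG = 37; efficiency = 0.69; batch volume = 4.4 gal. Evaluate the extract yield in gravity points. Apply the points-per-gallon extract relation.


points = lbs × PPG × eff / vol
lbs = 9.1 × 2.205 = 20.0655
points = 20.0655 × 37 × 0.69 / 4.4

116.4255 points


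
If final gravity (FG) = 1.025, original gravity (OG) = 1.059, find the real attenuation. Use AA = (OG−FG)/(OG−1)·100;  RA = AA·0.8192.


AA = (1.059 − 1.025)/(1.059 − 1)·100 = 57.6271
RA = 57.6271·0.8192

47.2081 %


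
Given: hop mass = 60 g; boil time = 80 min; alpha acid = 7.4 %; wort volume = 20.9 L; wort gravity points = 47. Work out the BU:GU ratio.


U = 1.65·0.000125^(GP/1000)·(1−e^(−0.04t))/4.15;  IBU = (α/100)·m·U·1000/V;  BU:GU = IBU/GP
U = 1.65·0.000125^(47/1000)·(1−e^(−0.04·80))/4.15 = 0.2500
IBU = (7.4/100)·60·0.2500·1000/20.9 = 53.1072
BU:GU = 53.1072/47

1.1299


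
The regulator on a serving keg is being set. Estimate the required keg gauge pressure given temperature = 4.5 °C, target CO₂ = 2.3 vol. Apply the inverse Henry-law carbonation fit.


psi = vols/(0.01821 + 0.09011·e^(−0.04·T)) − 14.695
psi = 2.3/(0.01821 + 0.09011·e^(−0.04·4.5)) − 14.695

9.9102 psi


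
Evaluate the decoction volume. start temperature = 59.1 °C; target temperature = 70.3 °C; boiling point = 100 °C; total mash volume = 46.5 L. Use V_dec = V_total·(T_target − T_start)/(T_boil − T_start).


V_dec = 46.5·(70.3 − 59.1)/(100 − 59.1)

12.7335 L


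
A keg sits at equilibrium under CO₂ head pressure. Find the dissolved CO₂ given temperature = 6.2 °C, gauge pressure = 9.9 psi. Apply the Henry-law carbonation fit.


vols = (P + 14.695)·(0.01821 + 0.09011·e^(−0.04·T))
vols = (9.9 + 14.695)·(0.01821 + 0.09011·e^(−0.04·6.2))

2.1774 volumes


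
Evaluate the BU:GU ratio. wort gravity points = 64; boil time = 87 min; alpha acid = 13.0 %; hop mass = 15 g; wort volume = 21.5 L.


U = 1.65·0.000125^(GP/1000)·(1−e^(−0.04t))/4.15;  IBU = (α/100)·m·U·1000/V;  BU:GU = IBU/GP
U = 1.65·0.000125^(64/1000)·(1−e^(−0.04·87))/4.15 = 0.2168
IBU = (13.0/100)·15·0.2168·1000/21.5 = 19.6628
BU:GU = 19.6628/64

0.3072


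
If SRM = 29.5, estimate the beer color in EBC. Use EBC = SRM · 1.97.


EBC = 29.5 · 1.97

58.1150 EBC


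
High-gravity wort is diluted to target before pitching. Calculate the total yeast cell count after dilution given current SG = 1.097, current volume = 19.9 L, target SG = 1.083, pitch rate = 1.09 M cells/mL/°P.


V_w = V·((SG_c−1)/(SG_t−1)−1);  °P = 259 − 259/SG_t;  cells = rate·(V+V_w)·°P
V_w = 19.9·((1.097−1)/(1.083−1)−1) = 3.3566
V_final = 19.9 + 3.3566 = 23.2566
°P = 259 − 259/1.083 = 19.8495
cells = 1.09·23.2566·19.8495

503.1791 billion cells


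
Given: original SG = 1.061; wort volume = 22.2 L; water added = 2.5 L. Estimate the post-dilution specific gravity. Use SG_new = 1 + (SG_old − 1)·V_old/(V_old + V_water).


pts = (1.061 − 1)·1000·22.2/(22.2 + 2.5) = 54.8259
SG_new = 1 + 54.8259/1000

1.0548


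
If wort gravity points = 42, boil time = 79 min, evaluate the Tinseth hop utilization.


U = 1.65·0.000125^(GP/1000) · (1 − e^(−0.04·t))/4.15
bigness = 1.65·0.000125^(42/1000) = 1.1312
boil_factor = (1 − e^(−0.04·79))/4.15 = 0.2307
U = 1.1312 · 0.2307

0.2610


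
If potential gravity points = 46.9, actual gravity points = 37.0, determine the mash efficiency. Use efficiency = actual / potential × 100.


efficiency = 37.0 / 46.9 × 100

78.8913 %


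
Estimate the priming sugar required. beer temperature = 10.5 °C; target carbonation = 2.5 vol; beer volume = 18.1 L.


residual = 14.695·(0.01821 + 0.09011·e^(−0.04·T));  sugar = (target − residual)·4.0·V
residual = 14.695·(0.01821 + 0.09011·e^(−0.04·10.5)) = 1.1376
sugar = (2.5 − 1.1376)·4.0·18.1

98.6352 g


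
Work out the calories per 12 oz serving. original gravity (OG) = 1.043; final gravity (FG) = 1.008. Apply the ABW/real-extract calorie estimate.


ABW = (OG−FG)·131.25·0.79/FG;  °P = 259 − 259/SG (for OG→OE and FG→AE);  RE = 0.1808·OE + 0.8192·AE;  Cal = (6.9·ABW + 4·(RE−0.1))·FG·3.55
ABW = (1.043 − 1.008)·131.25·0.79/1.008 = 3.6003
OE = 259 − 259/1.043 = 10.6779 °P
AE = 259 − 259/1.008 = 2.0556 °P
RE = 0.1808·10.6779 + 0.8192·2.0556 = 3.6145 °P
Cal = (6.9·3.6003 + 4·(3.6145−0.1))·1.008·3.55

139.1986 kcal


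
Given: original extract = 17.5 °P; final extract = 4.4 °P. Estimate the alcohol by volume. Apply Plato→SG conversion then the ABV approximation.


SG = 259/(259 − P);  ABV = (OG − FG)·131.25
OG = 259/(259 − 17.5) = 1.0725
FG = 259/(259 − 4.4) = 1.0173
ABV = (1.0725 − 1.0173)·131.25

7.2426 % ABV


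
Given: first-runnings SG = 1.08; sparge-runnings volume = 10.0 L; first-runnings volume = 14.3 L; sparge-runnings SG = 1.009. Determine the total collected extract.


total = Σ (SG_i − 1)·1000·V_i
first = (1.08 − 1)·1000·14.3 = 1144.0000
sparge = (1.009 − 1)·1000·10.0 = 90.0000
total = 1144.0000 + 90.0000

1234.0000 gravity·L


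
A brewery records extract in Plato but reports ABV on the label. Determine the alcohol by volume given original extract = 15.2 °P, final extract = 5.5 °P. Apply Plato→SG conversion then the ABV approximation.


SG = 259/(259 − P);  ABV = (OG − FG)·131.25
OG = 259/(259 − 15.2) = 1.0623
FG = 259/(259 − 5.5) = 1.0217
ABV = (1.0623 − 1.0217)·131.25

5.3353 % ABV


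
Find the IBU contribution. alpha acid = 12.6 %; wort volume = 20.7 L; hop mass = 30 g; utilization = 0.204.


IBU = (α/100)·mass·U·1000 / V
IBU = (12.6/100)·30·0.204·1000 / 20.7

37.2522 IBU


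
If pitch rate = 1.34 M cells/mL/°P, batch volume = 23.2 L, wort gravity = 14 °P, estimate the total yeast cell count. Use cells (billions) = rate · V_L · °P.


cells = 1.34 · 23.2 · 14

435.2320 billion cells


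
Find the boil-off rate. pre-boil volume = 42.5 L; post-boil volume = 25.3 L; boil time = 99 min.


rate = (V_pre − V_post) / (t_min/60)
rate = (42.5 − 25.3) / (99/60)

10.4242 L/hr


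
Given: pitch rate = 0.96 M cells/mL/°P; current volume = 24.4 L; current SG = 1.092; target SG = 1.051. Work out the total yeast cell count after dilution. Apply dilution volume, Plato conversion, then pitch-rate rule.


V_w = V·((SG_c−1)/(SG_t−1)−1);  °P = 259 − 259/SG_t;  cells = rate·(V+V_w)·°P
V_w = 24.4·((1.092−1)/(1.051−1)−1) = 19.6157
V_final = 24.4 + 19.6157 = 44.0157
°P = 259 − 259/1.051 = 12.5680
cells = 0.96·44.0157·12.5680

531.0629 billion cells


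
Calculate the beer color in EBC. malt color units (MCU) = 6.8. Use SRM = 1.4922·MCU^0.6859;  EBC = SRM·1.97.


SRM = 1.4922·6.8^0.6859 = 5.5571
EBC = 5.5571·1.97

10.9474 EBC


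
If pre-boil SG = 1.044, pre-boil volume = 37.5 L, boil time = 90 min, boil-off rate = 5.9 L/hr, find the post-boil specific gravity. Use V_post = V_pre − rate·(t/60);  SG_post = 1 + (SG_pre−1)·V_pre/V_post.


V_post = 37.5 − 5.9·(90/60) = 28.6500
SG_post = 1 + (1.044 − 1)·37.5/28.6500

1.0576


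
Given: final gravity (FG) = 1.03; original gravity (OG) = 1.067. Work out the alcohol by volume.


ABV = (OG − FG) · 131.25
ABV = (1.067 − 1.03) · 131.25

4.8562 % ABV


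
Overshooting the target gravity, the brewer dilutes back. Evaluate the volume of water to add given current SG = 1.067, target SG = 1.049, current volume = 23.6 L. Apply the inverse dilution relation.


V_water = V·((SG_curr − 1)/(SG_target − 1) − 1)
V_water = 23.6·((1.067 − 1)/(1.049 − 1) − 1)

8.6694 L


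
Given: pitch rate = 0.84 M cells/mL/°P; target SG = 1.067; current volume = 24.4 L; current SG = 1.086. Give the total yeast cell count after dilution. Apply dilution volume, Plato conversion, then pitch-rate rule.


V_w = V·((SG_c−1)/(SG_t−1)−1);  °P = 259 − 259/SG_t;  cells = rate·(V+V_w)·°P
V_w = 24.4·((1.086−1)/(1.067−1)−1) = 6.9194
V_final = 24.4 + 6.9194 = 31.3194
°P = 259 − 259/1.067 = 16.2634
cells = 0.84·31.3194·16.2634

427.8612 billion cells


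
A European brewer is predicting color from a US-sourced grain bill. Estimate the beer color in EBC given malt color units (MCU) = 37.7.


SRM = 1.4922·MCU^0.6859;  EBC = SRM·1.97
SRM = 1.4922·37.7^0.6859 = 17.9903
EBC = 17.9903·1.97

35.4410 EBC


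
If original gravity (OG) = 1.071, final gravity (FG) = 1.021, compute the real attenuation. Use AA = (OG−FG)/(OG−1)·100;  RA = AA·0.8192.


AA = (1.071 − 1.021)/(1.071 − 1)·100 = 70.4225
RA = 70.4225·0.8192

57.6901 %


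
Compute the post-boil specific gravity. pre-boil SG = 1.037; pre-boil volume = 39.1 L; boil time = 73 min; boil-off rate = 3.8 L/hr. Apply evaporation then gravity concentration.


V_post = V_pre − rate·(t/60);  SG_post = 1 + (SG_pre−1)·V_pre/V_post
V_post = 39.1 − 3.8·(73/60) = 34.4767
SG_post = 1 + (1.037 − 1)·39.1/34.4767

1.0420


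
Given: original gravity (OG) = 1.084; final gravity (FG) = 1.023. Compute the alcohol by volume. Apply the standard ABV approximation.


ABV = (OG − FG) · 131.25
ABV = (1.084 − 1.023) · 131.25

8.0063 % ABV


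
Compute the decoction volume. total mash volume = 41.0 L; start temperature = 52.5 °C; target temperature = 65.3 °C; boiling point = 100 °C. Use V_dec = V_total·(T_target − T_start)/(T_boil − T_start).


V_dec = 41.0·(65.3 − 52.5)/(100 − 52.5)

11.0484 L


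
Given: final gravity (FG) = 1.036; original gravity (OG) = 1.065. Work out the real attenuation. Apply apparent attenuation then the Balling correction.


AA = (OG−FG)/(OG−1)·100;  RA = AA·0.8192
AA = (1.065 − 1.036)/(1.065 − 1)·100 = 44.6154
RA = 44.6154·0.8192

36.5489 %
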